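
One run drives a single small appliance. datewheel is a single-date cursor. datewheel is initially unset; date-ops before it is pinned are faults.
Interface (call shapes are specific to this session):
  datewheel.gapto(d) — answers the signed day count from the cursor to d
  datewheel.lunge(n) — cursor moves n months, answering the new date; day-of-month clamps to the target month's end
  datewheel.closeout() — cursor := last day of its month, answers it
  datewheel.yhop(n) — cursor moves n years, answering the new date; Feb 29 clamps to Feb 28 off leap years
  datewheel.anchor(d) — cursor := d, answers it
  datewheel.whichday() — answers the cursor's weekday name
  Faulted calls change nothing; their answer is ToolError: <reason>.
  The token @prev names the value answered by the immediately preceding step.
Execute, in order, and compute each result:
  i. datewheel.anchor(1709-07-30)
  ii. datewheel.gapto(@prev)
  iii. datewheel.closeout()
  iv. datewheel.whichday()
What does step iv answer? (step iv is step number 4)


Do: anchor[d: 1709-07-30]
See: 1709-07-30
Do: gapto[d: @prev]
See: 0
Do: closeout[]
See: 1709-07-31
Do: whichday[]
See: Wednesday

Answer: Wednesday


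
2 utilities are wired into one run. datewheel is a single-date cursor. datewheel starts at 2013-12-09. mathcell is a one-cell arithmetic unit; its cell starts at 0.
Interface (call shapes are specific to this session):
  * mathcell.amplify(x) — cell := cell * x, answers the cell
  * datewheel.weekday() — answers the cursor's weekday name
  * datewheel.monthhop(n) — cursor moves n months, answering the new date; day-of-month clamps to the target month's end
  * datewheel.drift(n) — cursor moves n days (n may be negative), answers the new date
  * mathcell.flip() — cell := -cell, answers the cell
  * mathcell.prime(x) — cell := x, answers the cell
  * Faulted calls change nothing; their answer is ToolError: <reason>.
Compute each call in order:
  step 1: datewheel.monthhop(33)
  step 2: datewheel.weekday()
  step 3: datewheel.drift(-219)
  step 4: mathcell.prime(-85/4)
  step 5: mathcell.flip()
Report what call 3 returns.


% monthhop(n→33) => 2016-09-09
% weekday() => Friday
% drift(n→-219) => 2016-02-03
% prime(x→-85/4) => -85/4
% flip() => 85/4

Answer: 2016-02-03


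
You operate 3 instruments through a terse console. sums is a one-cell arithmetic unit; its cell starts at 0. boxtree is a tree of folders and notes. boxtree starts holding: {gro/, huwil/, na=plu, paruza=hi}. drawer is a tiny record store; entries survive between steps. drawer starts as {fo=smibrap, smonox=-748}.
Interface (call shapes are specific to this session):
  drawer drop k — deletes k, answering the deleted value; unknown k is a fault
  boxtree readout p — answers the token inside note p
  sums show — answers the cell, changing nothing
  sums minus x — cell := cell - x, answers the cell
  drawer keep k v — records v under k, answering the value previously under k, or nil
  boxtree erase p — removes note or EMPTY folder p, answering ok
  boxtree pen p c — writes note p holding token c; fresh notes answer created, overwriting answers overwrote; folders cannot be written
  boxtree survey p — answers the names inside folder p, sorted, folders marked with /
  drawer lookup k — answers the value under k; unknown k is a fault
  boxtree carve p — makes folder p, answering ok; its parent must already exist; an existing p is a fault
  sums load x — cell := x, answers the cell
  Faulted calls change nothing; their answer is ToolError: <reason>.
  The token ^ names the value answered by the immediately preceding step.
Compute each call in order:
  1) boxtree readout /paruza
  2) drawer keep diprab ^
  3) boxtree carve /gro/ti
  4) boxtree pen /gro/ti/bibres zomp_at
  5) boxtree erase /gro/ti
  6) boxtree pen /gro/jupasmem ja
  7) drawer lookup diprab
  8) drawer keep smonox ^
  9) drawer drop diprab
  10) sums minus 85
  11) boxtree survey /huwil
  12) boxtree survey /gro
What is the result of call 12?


Answer: [jupasmem, ti/]

Derivation:
I run boxtree readout with p='/paruza', yielding hi.
Then drawer keep with k='diprab', v='^', and get nil.
I use boxtree carve with p='/gro/ti', and observe ok.
I use boxtree pen with p='/gro/ti/bibres', c='zomp_at', — result: created.
Invoking boxtree erase with p='/gro/ti', and get ToolError: not empty.
Calling boxtree pen with p='/gro/jupasmem', c='ja', — result: created.
I try drawer lookup with k='diprab', → hi.
I call drawer keep with k='smonox', v='^': -748.
I invoke drawer drop with k='diprab', and get hi.
Calling sums minus with x='85', and observe -85.
I call boxtree survey with p='/huwil', and get [].
Now I run boxtree survey with p='/gro', and observe [jupasmem, ti/].


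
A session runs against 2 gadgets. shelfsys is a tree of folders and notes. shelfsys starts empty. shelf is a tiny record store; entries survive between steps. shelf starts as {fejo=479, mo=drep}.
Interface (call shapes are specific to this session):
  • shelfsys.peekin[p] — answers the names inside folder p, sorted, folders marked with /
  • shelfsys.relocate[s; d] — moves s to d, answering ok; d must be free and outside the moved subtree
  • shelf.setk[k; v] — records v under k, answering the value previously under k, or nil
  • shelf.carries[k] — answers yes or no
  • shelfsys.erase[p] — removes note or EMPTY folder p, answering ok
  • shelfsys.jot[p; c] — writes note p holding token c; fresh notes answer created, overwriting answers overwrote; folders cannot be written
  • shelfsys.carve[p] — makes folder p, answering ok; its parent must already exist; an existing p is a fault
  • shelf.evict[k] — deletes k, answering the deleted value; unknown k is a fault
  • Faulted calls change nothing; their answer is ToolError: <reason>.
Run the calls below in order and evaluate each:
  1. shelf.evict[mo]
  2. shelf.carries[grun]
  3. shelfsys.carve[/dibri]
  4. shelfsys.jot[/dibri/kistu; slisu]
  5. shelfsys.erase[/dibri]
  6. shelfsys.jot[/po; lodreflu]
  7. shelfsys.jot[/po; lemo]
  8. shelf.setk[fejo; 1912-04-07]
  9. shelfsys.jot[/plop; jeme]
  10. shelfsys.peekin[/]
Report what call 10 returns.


Answer: [dibri/, plop, po]

Derivation:
Calling evict with mo, yielding drep.
I try carries with grun, and get no.
Using carve with /dibri, — result: ok.
I invoke jot with /dibri/kistu, slisu, which returns created.
I use erase with /dibri: ToolError: not empty.
I try jot with /po, lodreflu, yielding created.
I invoke jot with /po, lemo, and get overwrote.
Now I run setk with fejo, 1912-04-07, — result: 479.
I try jot with /plop, jeme, which returns created.
I use peekin with /, and get [dibri/, plop, po].


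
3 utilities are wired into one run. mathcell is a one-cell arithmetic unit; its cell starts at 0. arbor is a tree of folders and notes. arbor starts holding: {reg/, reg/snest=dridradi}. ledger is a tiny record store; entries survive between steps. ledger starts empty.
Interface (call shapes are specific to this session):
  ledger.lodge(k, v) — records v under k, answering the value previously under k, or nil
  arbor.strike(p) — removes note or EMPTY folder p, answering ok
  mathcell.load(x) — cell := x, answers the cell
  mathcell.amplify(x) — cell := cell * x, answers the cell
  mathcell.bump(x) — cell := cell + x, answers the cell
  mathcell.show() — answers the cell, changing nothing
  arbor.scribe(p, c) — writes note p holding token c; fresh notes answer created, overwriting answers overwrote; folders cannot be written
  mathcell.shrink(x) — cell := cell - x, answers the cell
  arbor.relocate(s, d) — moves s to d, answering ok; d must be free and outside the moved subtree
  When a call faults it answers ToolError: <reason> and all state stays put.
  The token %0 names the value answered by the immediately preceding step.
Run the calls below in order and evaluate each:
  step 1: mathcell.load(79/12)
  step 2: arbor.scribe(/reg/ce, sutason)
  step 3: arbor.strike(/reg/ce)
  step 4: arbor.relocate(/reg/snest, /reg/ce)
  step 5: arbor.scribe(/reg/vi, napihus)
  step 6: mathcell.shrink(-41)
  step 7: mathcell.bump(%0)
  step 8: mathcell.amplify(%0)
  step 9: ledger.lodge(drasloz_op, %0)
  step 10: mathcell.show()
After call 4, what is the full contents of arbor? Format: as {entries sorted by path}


Answer: {reg/, reg/ce=dridradi}

Derivation:
Do: load[79/12]
See: 79/12
Do: scribe[/reg/ce; sutason]
See: created
Do: strike[/reg/ce]
See: ok
Do: relocate[/reg/snest; /reg/ce]
See: ok
Do: scribe[/reg/vi; napihus]
See: created
Do: shrink[-41]
See: 571/12
Do: bump[%0]
See: 571/6
Do: amplify[%0]
See: 326041/36
Do: lodge[drasloz_op; %0]
See: nil
Do: show[]
See: 326041/36


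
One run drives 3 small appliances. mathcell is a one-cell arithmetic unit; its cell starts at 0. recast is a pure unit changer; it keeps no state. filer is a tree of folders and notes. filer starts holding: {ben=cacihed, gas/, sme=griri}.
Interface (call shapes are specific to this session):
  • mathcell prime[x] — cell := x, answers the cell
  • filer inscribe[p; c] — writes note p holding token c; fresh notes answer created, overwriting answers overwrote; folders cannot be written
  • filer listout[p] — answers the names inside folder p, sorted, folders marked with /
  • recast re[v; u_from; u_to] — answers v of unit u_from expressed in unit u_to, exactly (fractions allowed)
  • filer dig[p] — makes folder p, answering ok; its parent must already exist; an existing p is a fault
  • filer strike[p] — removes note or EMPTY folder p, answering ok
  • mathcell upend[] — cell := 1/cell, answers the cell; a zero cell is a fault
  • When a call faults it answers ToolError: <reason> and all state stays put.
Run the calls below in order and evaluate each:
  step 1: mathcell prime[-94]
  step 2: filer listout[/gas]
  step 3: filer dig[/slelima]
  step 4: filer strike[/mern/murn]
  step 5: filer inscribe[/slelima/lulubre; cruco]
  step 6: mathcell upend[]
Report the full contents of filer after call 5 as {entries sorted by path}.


# mathcell prime(x→-94) -> -94
# filer listout(p→/gas) -> []
# filer dig(p→/slelima) -> ok
# filer strike(p→/mern/murn) -> ToolError: not found
# filer inscribe(p→/slelima/lulubre, c→cruco) -> created
# mathcell upend() -> -1/94

Answer: {ben=cacihed, gas/, slelima/, slelima/lulubre=cruco, sme=griri}


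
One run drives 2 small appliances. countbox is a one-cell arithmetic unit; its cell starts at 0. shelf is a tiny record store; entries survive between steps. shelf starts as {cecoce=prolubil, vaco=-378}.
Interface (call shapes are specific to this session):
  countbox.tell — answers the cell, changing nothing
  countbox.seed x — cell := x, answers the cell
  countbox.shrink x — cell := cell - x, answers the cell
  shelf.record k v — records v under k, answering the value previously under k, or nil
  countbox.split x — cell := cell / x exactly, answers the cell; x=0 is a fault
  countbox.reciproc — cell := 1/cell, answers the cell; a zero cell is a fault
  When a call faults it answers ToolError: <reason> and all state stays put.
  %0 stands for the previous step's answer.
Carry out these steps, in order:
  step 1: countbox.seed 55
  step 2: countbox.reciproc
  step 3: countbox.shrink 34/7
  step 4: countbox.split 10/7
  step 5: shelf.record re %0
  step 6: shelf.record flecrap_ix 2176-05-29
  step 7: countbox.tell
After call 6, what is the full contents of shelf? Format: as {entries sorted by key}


% seed x→55
[out] 55
% reciproc
[out] 1/55
% shrink x→34/7
[out] -1863/385
% split x→10/7
[out] -1863/550
% record k→re v→%0
[out] nil
% record k→flecrap_ix v→2176-05-29
[out] nil
% tell
[out] -1863/550

Answer: {cecoce=prolubil, flecrap_ix=2176-05-29, re=-1863/550, vaco=-378}


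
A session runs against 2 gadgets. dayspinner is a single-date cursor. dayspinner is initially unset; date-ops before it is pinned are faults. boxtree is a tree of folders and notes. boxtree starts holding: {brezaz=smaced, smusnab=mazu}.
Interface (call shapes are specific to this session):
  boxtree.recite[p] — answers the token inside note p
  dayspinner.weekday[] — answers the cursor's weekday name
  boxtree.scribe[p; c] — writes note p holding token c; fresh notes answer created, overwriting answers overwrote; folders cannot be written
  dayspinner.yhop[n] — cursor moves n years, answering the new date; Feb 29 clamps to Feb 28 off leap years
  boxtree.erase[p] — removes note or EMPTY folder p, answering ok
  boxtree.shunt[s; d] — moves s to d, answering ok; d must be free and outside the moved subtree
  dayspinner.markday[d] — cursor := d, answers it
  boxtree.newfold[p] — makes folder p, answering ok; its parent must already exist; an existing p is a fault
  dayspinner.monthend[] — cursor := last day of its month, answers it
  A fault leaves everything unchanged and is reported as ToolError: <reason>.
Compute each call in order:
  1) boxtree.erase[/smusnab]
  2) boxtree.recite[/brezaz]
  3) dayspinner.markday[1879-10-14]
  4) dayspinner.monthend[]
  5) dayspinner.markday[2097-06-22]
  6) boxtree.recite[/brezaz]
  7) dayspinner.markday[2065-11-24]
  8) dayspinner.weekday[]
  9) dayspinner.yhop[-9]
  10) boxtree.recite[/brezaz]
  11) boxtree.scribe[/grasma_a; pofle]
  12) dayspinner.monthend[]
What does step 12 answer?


Answer: 2056-11-30

Derivation:
Step: erase[p: /smusnab]
Result: ok
Step: recite[p: /brezaz]
Result: smaced
Step: markday[d: 1879-10-14]
Result: 1879-10-14
Step: monthend[]
Result: 1879-10-31
Step: markday[d: 2097-06-22]
Result: 2097-06-22
Step: recite[p: /brezaz]
Result: smaced
Step: markday[d: 2065-11-24]
Result: 2065-11-24
Step: weekday[]
Result: Tuesday
Step: yhop[n: -9]
Result: 2056-11-24
Step: recite[p: /brezaz]
Result: smaced
Step: scribe[p: /grasma_a; c: pofle]
Result: created
Step: monthend[]
Result: 2056-11-30


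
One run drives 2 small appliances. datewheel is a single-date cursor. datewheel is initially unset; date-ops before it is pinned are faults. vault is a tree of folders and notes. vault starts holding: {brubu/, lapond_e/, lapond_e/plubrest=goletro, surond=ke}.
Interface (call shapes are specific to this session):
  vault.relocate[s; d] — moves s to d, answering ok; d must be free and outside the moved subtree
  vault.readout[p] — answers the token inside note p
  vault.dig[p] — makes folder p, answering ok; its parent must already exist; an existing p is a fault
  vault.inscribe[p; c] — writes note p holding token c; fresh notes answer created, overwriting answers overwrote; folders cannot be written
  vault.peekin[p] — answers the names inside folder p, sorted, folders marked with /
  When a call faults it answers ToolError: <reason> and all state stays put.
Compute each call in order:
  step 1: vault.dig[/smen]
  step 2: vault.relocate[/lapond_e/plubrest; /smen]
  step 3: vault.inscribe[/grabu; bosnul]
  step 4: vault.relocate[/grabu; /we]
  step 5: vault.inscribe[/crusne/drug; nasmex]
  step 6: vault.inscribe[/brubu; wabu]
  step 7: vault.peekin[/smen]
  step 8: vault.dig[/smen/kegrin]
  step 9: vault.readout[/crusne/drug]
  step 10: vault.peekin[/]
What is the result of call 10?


Answer: [brubu/, lapond_e/, smen/, surond, we]

Derivation:
;; vault.dig(p: /smen) == ok
;; vault.relocate(s: /lapond_e/plubrest, d: /smen) == ToolError: exists
;; vault.inscribe(p: /grabu, c: bosnul) == created
;; vault.relocate(s: /grabu, d: /we) == ok
;; vault.inscribe(p: /crusne/drug, c: nasmex) == ToolError: no parent
;; vault.inscribe(p: /brubu, c: wabu) == ToolError: is a directory
;; vault.peekin(p: /smen) == []
;; vault.dig(p: /smen/kegrin) == ok
;; vault.readout(p: /crusne/drug) == ToolError: not found
;; vault.peekin(p: /) == [brubu/, lapond_e/, smen/, surond, we]


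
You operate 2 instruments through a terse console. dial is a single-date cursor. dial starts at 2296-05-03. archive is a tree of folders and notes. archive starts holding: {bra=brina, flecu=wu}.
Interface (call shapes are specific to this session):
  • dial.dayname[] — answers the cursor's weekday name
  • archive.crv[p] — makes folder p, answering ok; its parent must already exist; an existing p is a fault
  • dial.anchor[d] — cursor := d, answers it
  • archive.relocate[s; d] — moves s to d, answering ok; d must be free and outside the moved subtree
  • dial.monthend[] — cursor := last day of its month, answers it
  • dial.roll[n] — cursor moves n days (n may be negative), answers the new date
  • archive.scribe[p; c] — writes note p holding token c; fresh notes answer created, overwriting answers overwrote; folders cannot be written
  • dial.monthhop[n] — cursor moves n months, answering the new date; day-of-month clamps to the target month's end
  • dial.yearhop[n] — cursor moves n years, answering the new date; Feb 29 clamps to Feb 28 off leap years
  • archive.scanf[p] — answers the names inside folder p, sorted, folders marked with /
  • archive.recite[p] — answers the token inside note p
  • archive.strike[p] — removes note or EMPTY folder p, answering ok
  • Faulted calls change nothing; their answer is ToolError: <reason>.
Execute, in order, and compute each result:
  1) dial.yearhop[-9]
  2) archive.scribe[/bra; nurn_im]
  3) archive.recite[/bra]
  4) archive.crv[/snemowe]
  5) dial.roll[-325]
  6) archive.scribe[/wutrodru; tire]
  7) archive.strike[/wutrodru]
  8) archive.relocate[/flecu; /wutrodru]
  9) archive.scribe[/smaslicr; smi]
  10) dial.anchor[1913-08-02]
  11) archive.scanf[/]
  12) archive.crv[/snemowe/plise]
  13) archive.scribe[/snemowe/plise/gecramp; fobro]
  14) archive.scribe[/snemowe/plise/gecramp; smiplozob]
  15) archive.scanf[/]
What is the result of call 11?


I run dial.yearhop using n: -9, which returns 2287-05-03.
Now I run archive.scribe using p: /bra, c: nurn_im, and observe overwrote.
Now I run archive.recite using p: /bra, yielding nurn_im.
Invoking archive.crv using p: /snemowe, and observe ok.
I call dial.roll using n: -325, and get 2286-06-12.
Now I run archive.scribe using p: /wutrodru, c: tire, giving created.
I invoke archive.strike using p: /wutrodru, yielding ok.
I run archive.relocate using s: /flecu, d: /wutrodru, and see ok.
Then archive.scribe using p: /smaslicr, c: smi, and see created.
I run dial.anchor using d: 1913-08-02: 1913-08-02.
Invoking archive.scanf using p: /, and see [bra, smaslicr, snemowe/, wutrodru].
Then archive.crv using p: /snemowe/plise, — result: ok.
I run archive.scribe using p: /snemowe/plise/gecramp, c: fobro, and see created.
I call archive.scribe using p: /snemowe/plise/gecramp, c: smiplozob, — result: overwrote.
I run archive.scanf using p: /, — result: [bra, smaslicr, snemowe/, wutrodru].

Answer: [bra, smaslicr, snemowe/, wutrodru]


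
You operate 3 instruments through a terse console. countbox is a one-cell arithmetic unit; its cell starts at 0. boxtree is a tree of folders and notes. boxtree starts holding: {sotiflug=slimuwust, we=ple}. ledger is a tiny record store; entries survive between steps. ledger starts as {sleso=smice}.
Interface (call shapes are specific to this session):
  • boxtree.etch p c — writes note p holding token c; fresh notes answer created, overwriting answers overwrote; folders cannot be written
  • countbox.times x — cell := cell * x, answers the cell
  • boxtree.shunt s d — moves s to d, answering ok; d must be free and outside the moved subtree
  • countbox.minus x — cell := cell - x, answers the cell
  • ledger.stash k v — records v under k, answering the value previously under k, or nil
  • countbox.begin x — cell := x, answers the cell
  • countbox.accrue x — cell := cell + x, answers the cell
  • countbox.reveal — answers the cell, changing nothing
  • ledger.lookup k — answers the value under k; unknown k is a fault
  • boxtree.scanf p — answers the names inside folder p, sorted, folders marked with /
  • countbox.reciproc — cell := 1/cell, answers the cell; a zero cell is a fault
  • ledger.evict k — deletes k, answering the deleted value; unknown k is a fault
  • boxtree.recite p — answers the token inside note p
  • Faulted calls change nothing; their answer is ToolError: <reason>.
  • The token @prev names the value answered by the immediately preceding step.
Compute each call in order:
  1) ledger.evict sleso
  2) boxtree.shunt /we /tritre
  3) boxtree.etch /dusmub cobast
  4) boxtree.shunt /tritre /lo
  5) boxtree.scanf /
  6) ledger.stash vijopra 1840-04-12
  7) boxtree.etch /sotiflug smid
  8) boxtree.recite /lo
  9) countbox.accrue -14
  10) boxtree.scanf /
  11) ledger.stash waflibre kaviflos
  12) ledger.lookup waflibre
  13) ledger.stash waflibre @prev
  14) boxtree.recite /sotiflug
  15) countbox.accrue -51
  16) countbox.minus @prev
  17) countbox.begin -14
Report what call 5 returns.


;; 1. evict(k='sleso') => smice
;; 2. shunt(s='/we', d='/tritre') => ok
;; 3. etch(p='/dusmub', c='cobast') => created
;; 4. shunt(s='/tritre', d='/lo') => ok
;; 5. scanf(p='/') => [dusmub, lo, sotiflug]
;; 6. stash(k='vijopra', v='1840-04-12') => nil
;; 7. etch(p='/sotiflug', c='smid') => overwrote
;; 8. recite(p='/lo') => ple
;; 9. accrue(x='-14') => -14
;; 10. scanf(p='/') => [dusmub, lo, sotiflug]
;; 11. stash(k='waflibre', v='kaviflos') => nil
;; 12. lookup(k='waflibre') => kaviflos
;; 13. stash(k='waflibre', v='@prev') => kaviflos
;; 14. recite(p='/sotiflug') => smid
;; 15. accrue(x='-51') => -65
;; 16. minus(x='@prev') => 0
;; 17. begin(x='-14') => -14

Answer: [dusmub, lo, sotiflug]


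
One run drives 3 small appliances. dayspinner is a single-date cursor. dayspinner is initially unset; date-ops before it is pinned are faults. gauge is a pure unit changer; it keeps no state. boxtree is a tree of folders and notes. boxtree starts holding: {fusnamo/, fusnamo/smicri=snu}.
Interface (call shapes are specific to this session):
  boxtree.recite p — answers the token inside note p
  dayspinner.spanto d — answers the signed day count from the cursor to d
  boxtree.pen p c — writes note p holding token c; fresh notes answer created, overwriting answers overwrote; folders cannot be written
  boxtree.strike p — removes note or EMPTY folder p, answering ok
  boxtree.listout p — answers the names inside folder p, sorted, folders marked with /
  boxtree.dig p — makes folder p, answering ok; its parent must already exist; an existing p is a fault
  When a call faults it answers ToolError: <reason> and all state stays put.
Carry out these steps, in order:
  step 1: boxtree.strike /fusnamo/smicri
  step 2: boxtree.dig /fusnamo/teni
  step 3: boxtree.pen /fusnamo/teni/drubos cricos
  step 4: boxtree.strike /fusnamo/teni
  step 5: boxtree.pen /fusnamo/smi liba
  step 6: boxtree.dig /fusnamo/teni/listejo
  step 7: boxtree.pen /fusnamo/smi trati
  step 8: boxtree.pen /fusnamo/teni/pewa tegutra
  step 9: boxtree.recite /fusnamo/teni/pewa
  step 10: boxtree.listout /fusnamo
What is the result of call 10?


>> boxtree.strike(p: /fusnamo/smicri)
<< ok
>> boxtree.dig(p: /fusnamo/teni)
<< ok
>> boxtree.pen(p: /fusnamo/teni/drubos, c: cricos)
<< created
>> boxtree.strike(p: /fusnamo/teni)
<< ToolError: not empty
>> boxtree.pen(p: /fusnamo/smi, c: liba)
<< created
>> boxtree.dig(p: /fusnamo/teni/listejo)
<< ok
>> boxtree.pen(p: /fusnamo/smi, c: trati)
<< overwrote
>> boxtree.pen(p: /fusnamo/teni/pewa, c: tegutra)
<< created
>> boxtree.recite(p: /fusnamo/teni/pewa)
<< tegutra
>> boxtree.listout(p: /fusnamo)
<< [smi, teni/]

Answer: [smi, teni/]


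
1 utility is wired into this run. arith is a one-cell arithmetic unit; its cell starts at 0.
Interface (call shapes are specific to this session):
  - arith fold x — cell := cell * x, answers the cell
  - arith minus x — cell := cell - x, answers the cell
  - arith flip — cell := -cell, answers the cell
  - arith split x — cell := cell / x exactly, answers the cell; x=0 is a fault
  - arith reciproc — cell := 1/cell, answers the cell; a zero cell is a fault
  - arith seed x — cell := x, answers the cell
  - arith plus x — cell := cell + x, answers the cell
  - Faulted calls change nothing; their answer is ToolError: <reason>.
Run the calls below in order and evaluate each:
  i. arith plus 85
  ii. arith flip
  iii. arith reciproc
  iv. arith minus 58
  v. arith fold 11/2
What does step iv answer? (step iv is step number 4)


Calling arith plus with x: 85, — result: 85.
Invoking arith flip, and see -85.
Then arith reciproc(), yielding -1/85.
I use arith minus with x: 58, and get -4931/85.
Next I call arith fold with x: 11/2, and observe -54241/170.

Answer: -4931/85


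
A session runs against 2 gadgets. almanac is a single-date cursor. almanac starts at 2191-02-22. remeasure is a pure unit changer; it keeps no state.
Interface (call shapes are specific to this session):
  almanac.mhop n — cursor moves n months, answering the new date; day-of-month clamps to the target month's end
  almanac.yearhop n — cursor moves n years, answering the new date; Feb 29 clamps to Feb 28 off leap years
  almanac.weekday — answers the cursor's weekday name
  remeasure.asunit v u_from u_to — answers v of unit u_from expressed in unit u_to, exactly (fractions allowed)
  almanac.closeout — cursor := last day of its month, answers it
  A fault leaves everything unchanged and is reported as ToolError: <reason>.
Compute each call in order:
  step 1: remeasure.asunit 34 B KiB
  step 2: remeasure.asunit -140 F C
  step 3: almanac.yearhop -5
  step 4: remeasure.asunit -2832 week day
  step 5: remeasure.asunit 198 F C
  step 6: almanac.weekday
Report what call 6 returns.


Answer: Wednesday

Derivation:
→ asunit(v: 34, u_from: B, u_to: KiB)
← 17/512
→ asunit(v: -140, u_from: F, u_to: C)
← -860/9
→ yearhop(n: -5)
← 2186-02-22
→ asunit(v: -2832, u_from: week, u_to: day)
← -19824
→ asunit(v: 198, u_from: F, u_to: C)
← 830/9
→ weekday()
← Wednesday


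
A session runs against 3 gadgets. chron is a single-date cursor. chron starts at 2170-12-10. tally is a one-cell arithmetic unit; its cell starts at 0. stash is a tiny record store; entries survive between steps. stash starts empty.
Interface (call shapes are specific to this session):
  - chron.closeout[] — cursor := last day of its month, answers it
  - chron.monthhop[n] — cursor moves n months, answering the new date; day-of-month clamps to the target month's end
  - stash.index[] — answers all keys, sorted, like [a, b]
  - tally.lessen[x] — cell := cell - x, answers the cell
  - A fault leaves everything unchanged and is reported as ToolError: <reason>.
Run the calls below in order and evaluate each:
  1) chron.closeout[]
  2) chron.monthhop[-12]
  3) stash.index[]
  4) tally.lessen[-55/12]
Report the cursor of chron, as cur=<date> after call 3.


Answer: cur=2169-12-31

Derivation:
[in] chron.closeout
= 2170-12-31
[in] chron.monthhop n: -12
= 2169-12-31
[in] stash.index
= []
[in] tally.lessen x: -55/12
= 55/12


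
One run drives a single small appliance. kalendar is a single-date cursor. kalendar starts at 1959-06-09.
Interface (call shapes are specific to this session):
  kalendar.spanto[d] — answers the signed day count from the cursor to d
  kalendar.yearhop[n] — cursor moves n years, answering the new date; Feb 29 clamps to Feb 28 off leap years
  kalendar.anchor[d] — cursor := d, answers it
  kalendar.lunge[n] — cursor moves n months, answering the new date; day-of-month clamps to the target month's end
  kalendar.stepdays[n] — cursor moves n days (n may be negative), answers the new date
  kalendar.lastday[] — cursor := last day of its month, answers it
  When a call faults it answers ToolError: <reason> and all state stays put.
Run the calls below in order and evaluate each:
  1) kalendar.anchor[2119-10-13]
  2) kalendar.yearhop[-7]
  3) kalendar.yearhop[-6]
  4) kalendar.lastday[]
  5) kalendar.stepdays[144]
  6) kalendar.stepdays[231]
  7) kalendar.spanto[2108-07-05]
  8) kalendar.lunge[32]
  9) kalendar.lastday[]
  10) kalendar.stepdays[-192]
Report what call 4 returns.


Answer: 2106-10-31

Derivation:
I run kalendar.anchor with 2119-10-13: 2119-10-13.
Invoking kalendar.yearhop with -7, and get 2112-10-13.
Calling kalendar.yearhop with -6, → 2106-10-13.
Invoking kalendar.lastday(), and observe 2106-10-31.
I try kalendar.stepdays with 144: 2107-03-24.
Now I run kalendar.stepdays with 231, yielding 2107-11-10.
I use kalendar.spanto with 2108-07-05, — result: 238.
I invoke kalendar.lunge with 32, → 2110-07-10.
I invoke kalendar.lastday(), yielding 2110-07-31.
Calling kalendar.stepdays with -192, — result: 2110-01-20.


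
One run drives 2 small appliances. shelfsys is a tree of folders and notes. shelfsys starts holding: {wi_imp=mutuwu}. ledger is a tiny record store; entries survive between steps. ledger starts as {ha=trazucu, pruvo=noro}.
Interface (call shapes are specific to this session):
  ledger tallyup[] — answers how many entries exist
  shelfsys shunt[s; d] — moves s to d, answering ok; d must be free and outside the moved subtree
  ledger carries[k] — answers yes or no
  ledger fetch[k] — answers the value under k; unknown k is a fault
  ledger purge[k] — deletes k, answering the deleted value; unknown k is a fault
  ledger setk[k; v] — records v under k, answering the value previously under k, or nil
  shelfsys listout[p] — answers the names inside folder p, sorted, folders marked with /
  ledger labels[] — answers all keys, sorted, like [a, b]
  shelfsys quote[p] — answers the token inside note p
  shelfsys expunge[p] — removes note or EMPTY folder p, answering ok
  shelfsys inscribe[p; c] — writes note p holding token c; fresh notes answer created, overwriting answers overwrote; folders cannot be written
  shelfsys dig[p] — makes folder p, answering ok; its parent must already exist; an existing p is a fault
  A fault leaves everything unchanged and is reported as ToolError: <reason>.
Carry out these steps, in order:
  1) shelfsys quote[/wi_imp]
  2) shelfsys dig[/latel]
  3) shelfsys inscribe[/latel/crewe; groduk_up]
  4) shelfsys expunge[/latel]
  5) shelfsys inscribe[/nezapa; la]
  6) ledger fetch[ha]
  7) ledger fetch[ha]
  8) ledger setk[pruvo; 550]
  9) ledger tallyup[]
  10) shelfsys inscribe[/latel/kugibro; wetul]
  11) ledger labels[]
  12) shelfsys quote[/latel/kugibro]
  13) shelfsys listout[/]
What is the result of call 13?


Answer: [latel/, nezapa, wi_imp]

Derivation:
$ shelfsys quote p=/wi_imp
= mutuwu
$ shelfsys dig p=/latel
= ok
$ shelfsys inscribe p=/latel/crewe c=groduk_up
= created
$ shelfsys expunge p=/latel
= ToolError: not empty
$ shelfsys inscribe p=/nezapa c=la
= created
$ ledger fetch k=ha
= trazucu
$ ledger fetch k=ha
= trazucu
$ ledger setk k=pruvo v=550
= noro
$ ledger tallyup
= 2
$ shelfsys inscribe p=/latel/kugibro c=wetul
= created
$ ledger labels
= [ha, pruvo]
$ shelfsys quote p=/latel/kugibro
= wetul
$ shelfsys listout p=/
= [latel/, nezapa, wi_imp]


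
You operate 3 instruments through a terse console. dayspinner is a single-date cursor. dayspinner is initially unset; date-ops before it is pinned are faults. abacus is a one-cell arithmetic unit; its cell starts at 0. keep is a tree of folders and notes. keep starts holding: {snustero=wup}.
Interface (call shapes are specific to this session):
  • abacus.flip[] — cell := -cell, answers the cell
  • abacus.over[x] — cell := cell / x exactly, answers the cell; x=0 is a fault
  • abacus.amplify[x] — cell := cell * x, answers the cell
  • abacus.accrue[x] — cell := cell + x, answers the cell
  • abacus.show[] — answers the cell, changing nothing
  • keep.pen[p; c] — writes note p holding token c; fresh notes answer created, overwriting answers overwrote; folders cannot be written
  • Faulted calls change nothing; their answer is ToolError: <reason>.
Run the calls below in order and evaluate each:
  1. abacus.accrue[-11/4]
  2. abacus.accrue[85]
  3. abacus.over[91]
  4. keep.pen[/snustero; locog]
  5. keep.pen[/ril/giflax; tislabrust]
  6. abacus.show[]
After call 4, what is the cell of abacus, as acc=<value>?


Answer: acc=47/52

Derivation:
CALL accrue[x→-11/4]
RET  -11/4
CALL accrue[x→85]
RET  329/4
CALL over[x→91]
RET  47/52
CALL pen[p→/snustero; c→locog]
RET  overwrote
CALL pen[p→/ril/giflax; c→tislabrust]
RET  ToolError: no parent
CALL show[]
RET  47/52


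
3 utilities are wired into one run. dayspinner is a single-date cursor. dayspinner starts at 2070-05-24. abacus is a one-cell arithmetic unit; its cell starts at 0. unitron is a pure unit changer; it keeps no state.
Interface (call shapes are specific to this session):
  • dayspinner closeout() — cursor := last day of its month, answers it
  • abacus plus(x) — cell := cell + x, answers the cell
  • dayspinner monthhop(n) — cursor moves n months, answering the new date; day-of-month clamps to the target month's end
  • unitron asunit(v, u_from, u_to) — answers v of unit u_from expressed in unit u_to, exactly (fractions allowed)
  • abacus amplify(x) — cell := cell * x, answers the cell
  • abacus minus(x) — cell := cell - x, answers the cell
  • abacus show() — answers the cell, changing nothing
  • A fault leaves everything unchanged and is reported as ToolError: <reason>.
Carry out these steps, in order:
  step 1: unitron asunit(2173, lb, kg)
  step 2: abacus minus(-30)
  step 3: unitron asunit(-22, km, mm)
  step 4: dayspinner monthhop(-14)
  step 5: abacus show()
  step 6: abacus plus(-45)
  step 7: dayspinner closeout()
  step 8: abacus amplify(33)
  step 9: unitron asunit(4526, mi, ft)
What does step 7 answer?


Answer: 2069-03-31

Derivation:
CALL unitron asunit[v: 2173; u_from: lb; u_to: kg]
RET  98565622001/100000000
CALL abacus minus[x: -30]
RET  30
CALL unitron asunit[v: -22; u_from: km; u_to: mm]
RET  -22000000
CALL dayspinner monthhop[n: -14]
RET  2069-03-24
CALL abacus show[]
RET  30
CALL abacus plus[x: -45]
RET  -15
CALL dayspinner closeout[]
RET  2069-03-31
CALL abacus amplify[x: 33]
RET  -495
CALL unitron asunit[v: 4526; u_from: mi; u_to: ft]
RET  23897280


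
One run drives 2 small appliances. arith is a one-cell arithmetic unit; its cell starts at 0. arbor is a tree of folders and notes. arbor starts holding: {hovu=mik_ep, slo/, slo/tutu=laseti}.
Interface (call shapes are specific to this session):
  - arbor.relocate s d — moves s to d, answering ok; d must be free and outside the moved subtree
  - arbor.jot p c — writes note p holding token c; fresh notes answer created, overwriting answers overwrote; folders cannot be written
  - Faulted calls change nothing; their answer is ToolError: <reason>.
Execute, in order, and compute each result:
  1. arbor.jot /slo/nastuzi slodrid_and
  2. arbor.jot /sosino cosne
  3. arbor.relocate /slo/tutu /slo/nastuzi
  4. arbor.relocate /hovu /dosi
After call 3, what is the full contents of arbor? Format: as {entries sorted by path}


# 1. jot(p→/slo/nastuzi, c→slodrid_and) == created
# 2. jot(p→/sosino, c→cosne) == created
# 3. relocate(s→/slo/tutu, d→/slo/nastuzi) == ToolError: exists
# 4. relocate(s→/hovu, d→/dosi) == ok

Answer: {hovu=mik_ep, slo/, slo/nastuzi=slodrid_and, slo/tutu=laseti, sosino=cosne}


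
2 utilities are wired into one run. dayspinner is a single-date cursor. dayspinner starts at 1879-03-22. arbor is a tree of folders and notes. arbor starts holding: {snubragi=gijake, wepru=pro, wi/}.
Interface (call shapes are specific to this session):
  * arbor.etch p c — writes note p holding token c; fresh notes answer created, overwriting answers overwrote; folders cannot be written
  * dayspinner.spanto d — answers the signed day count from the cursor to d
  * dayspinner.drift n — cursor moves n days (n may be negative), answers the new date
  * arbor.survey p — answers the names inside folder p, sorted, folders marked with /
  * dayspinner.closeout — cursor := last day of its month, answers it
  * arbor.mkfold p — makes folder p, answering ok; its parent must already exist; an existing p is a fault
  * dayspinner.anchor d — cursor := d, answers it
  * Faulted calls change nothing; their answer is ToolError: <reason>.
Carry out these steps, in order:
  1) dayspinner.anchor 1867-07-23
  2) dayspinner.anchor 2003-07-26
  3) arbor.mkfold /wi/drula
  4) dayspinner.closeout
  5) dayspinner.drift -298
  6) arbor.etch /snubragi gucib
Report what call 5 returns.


Answer: 2002-10-06

Derivation:
$ anchor d=1867-07-23
[out] 1867-07-23
$ anchor d=2003-07-26
[out] 2003-07-26
$ mkfold p=/wi/drula
[out] ok
$ closeout
[out] 2003-07-31
$ drift n=-298
[out] 2002-10-06
$ etch p=/snubragi c=gucib
[out] overwrote


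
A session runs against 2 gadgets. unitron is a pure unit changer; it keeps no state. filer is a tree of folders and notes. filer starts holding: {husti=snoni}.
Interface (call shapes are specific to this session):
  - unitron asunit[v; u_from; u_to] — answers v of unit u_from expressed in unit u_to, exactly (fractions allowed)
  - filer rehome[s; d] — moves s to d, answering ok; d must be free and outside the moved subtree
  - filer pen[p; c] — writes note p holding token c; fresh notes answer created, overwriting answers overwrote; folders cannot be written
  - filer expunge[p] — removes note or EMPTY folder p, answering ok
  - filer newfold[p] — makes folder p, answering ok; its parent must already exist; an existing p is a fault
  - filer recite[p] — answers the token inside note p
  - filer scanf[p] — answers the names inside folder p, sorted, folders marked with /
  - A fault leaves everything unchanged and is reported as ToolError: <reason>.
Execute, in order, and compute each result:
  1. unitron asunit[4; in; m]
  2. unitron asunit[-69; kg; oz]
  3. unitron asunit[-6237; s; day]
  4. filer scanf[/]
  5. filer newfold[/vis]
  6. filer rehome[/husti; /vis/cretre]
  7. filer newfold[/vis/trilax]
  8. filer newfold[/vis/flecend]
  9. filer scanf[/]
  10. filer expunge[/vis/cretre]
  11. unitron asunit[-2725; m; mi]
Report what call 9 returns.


Answer: [vis/]

Derivation:
Step: unitron asunit[v: 4; u_from: in; u_to: m]
Result: 127/1250
Step: unitron asunit[v: -69; u_from: kg; u_to: oz]
Result: -110400000000/45359237
Step: unitron asunit[v: -6237; u_from: s; u_to: day]
Result: -231/3200
Step: filer scanf[p: /]
Result: [husti]
Step: filer newfold[p: /vis]
Result: ok
Step: filer rehome[s: /husti; d: /vis/cretre]
Result: ok
Step: filer newfold[p: /vis/trilax]
Result: ok
Step: filer newfold[p: /vis/flecend]
Result: ok
Step: filer scanf[p: /]
Result: [vis/]
Step: filer expunge[p: /vis/cretre]
Result: ok
Step: unitron asunit[v: -2725; u_from: m; u_to: mi]
Result: -340625/201168


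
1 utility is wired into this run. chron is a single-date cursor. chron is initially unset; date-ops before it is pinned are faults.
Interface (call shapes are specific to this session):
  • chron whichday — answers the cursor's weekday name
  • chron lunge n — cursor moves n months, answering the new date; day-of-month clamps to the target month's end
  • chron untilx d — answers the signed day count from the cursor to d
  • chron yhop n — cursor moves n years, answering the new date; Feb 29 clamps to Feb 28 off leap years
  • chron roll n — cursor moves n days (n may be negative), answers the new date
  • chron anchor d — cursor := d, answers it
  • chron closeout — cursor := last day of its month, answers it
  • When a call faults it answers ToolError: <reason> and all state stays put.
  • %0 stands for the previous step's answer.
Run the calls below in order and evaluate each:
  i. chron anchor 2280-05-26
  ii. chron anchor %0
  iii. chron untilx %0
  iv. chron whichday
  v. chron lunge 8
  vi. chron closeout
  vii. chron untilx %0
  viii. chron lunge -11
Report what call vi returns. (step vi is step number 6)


$ chron anchor d=2280-05-26
  2280-05-26
$ chron anchor d=%0
  2280-05-26
$ chron untilx d=%0
  0
$ chron whichday
  Wednesday
$ chron lunge n=8
  2281-01-26
$ chron closeout
  2281-01-31
$ chron untilx d=%0
  0
$ chron lunge n=-11
  2280-02-29

Answer: 2281-01-31


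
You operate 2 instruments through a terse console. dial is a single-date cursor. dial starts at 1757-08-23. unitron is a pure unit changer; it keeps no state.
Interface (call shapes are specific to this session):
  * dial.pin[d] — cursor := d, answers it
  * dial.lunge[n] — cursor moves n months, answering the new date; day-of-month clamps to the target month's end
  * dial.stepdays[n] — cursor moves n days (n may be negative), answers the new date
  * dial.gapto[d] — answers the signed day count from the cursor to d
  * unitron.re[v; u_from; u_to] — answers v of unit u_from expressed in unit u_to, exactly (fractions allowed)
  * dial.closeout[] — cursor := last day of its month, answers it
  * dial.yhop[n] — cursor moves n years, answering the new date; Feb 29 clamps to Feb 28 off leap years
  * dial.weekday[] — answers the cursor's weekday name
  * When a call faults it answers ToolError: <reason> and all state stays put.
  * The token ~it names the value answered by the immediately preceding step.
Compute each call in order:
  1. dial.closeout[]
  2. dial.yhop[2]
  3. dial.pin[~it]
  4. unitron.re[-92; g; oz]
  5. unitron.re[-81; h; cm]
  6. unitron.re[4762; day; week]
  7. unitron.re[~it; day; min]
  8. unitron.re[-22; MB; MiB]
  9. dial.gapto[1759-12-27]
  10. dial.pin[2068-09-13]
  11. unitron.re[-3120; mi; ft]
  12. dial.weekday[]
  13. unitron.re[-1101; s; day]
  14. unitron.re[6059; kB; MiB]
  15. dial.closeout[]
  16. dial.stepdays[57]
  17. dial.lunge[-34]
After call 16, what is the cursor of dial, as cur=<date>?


Using closeout, giving 1757-08-31.
Calling yhop(n: 2), and observe 1759-08-31.
I try pin(d: ~it): 1759-08-31.
I call re(v: -92, u_from: g, u_to: oz), which returns -147200000/45359237.
Using re(v: -81, u_from: h, u_to: cm), which returns ToolError: incompatible units.
I call re(v: 4762, u_from: day, u_to: week), and see 4762/7.
Now I run re(v: ~it, u_from: day, u_to: min), yielding 6857280/7.
Next I call re(v: -22, u_from: MB, u_to: MiB): -171875/8192.
Calling gapto(d: 1759-12-27), and get 118.
Using pin(d: 2068-09-13), which returns 2068-09-13.
Now I run re(v: -3120, u_from: mi, u_to: ft), which returns -16473600.
Calling weekday, → Thursday.
Then re(v: -1101, u_from: s, u_to: day), and observe -367/28800.
I call re(v: 6059, u_from: kB, u_to: MiB), which returns 757375/131072.
I invoke closeout, giving 2068-09-30.
I use stepdays(n: 57), giving 2068-11-26.
I run lunge(n: -34), and observe 2066-01-26.

Answer: cur=2068-11-26
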